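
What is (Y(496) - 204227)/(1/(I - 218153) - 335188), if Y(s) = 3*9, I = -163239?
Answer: 77880246400/127838021697 ≈ 0.60921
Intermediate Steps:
Y(s) = 27
(Y(496) - 204227)/(1/(I - 218153) - 335188) = (27 - 204227)/(1/(-163239 - 218153) - 335188) = -204200/(1/(-381392) - 335188) = -204200/(-1/381392 - 335188) = -204200/(-127838021697/381392) = -204200*(-381392/127838021697) = 77880246400/127838021697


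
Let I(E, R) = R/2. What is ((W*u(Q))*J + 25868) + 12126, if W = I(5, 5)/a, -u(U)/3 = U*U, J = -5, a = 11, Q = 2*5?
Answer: 421684/11 ≈ 38335.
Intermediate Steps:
Q = 10
u(U) = -3*U² (u(U) = -3*U*U = -3*U²)
I(E, R) = R/2 (I(E, R) = R*(½) = R/2)
W = 5/22 (W = ((½)*5)/11 = (5/2)*(1/11) = 5/22 ≈ 0.22727)
((W*u(Q))*J + 25868) + 12126 = ((5*(-3*10²)/22)*(-5) + 25868) + 12126 = ((5*(-3*100)/22)*(-5) + 25868) + 12126 = (((5/22)*(-300))*(-5) + 25868) + 12126 = (-750/11*(-5) + 25868) + 12126 = (3750/11 + 25868) + 12126 = 288298/11 + 12126 = 421684/11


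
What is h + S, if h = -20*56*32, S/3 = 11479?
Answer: -1403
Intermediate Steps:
S = 34437 (S = 3*11479 = 34437)
h = -35840 (h = -1120*32 = -35840)
h + S = -35840 + 34437 = -1403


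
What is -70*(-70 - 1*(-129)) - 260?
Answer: -4390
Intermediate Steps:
-70*(-70 - 1*(-129)) - 260 = -70*(-70 + 129) - 260 = -70*59 - 260 = -4130 - 260 = -4390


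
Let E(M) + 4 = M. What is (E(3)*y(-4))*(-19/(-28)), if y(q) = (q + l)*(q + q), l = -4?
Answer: -304/7 ≈ -43.429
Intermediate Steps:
E(M) = -4 + M
y(q) = 2*q*(-4 + q) (y(q) = (q - 4)*(q + q) = (-4 + q)*(2*q) = 2*q*(-4 + q))
(E(3)*y(-4))*(-19/(-28)) = ((-4 + 3)*(2*(-4)*(-4 - 4)))*(-19/(-28)) = (-2*(-4)*(-8))*(-19*(-1/28)) = -1*64*(19/28) = -64*19/28 = -304/7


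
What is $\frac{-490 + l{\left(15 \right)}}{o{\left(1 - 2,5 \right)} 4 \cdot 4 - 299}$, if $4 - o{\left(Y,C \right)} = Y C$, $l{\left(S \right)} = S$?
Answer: $\frac{95}{31} \approx 3.0645$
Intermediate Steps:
$o{\left(Y,C \right)} = 4 - C Y$ ($o{\left(Y,C \right)} = 4 - Y C = 4 - C Y$)
$\frac{-490 + l{\left(15 \right)}}{o{\left(1 - 2,5 \right)} 4 \cdot 4 - 299} = \frac{-490 + 15}{\left(4 - 5 \left(1 - 2\right)\right) 4 \cdot 4 - 299} = - \frac{475}{\left(4 - 5 \left(-1\right)\right) 4 \cdot 4 - 299} = - \frac{475}{\left(4 + 5\right) 4 \cdot 4 - 299} = - \frac{475}{9 \cdot 4 \cdot 4 - 299} = - \frac{475}{36 \cdot 4 - 299} = - \frac{475}{144 - 299} = - \frac{475}{-155} = \left(-475\right) \left(- \frac{1}{155}\right) = \frac{95}{31}$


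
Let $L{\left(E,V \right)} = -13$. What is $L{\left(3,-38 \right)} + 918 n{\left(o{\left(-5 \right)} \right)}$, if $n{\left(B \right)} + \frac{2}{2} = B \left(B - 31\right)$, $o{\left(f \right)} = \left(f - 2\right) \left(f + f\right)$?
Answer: $2505209$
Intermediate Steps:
$o{\left(f \right)} = 2 f \left(-2 + f\right)$ ($o{\left(f \right)} = \left(-2 + f\right) 2 f = 2 f \left(-2 + f\right)$)
$n{\left(B \right)} = -1 + B \left(-31 + B\right)$ ($n{\left(B \right)} = -1 + B \left(B - 31\right) = -1 + B \left(-31 + B\right)$)
$L{\left(3,-38 \right)} + 918 n{\left(o{\left(-5 \right)} \right)} = -13 + 918 \left(-1 + \left(2 \left(-5\right) \left(-2 - 5\right)\right)^{2} - 31 \cdot 2 \left(-5\right) \left(-2 - 5\right)\right) = -13 + 918 \left(-1 + \left(2 \left(-5\right) \left(-7\right)\right)^{2} - 31 \cdot 2 \left(-5\right) \left(-7\right)\right) = -13 + 918 \left(-1 + 70^{2} - 2170\right) = -13 + 918 \left(-1 + 4900 - 2170\right) = -13 + 918 \cdot 2729 = -13 + 2505222 = 2505209$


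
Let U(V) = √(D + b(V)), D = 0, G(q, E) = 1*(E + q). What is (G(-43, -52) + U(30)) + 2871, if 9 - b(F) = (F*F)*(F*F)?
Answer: 2776 + 3*I*√89999 ≈ 2776.0 + 900.0*I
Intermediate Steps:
G(q, E) = E + q
b(F) = 9 - F⁴ (b(F) = 9 - F*F*F*F = 9 - F²*F² = 9 - F⁴)
U(V) = √(9 - V⁴) (U(V) = √(0 + (9 - V⁴)) = √(9 - V⁴))
(G(-43, -52) + U(30)) + 2871 = ((-52 - 43) + √(9 - 1*30⁴)) + 2871 = (-95 + √(9 - 1*810000)) + 2871 = (-95 + √(9 - 810000)) + 2871 = (-95 + √(-809991)) + 2871 = (-95 + 3*I*√89999) + 2871 = 2776 + 3*I*√89999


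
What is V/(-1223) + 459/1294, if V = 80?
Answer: 457837/1582562 ≈ 0.28930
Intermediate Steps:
V/(-1223) + 459/1294 = 80/(-1223) + 459/1294 = 80*(-1/1223) + 459*(1/1294) = -80/1223 + 459/1294 = 457837/1582562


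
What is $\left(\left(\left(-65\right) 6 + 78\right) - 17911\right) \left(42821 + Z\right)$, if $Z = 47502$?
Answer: $-1645956029$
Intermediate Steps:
$\left(\left(\left(-65\right) 6 + 78\right) - 17911\right) \left(42821 + Z\right) = \left(\left(\left(-65\right) 6 + 78\right) - 17911\right) \left(42821 + 47502\right) = \left(\left(-390 + 78\right) - 17911\right) 90323 = \left(-312 - 17911\right) 90323 = \left(-18223\right) 90323 = -1645956029$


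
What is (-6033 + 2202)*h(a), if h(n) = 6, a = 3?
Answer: -22986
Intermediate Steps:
(-6033 + 2202)*h(a) = (-6033 + 2202)*6 = -3831*6 = -22986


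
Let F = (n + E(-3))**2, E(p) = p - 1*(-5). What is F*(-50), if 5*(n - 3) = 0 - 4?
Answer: -882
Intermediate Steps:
E(p) = 5 + p (E(p) = p + 5 = 5 + p)
n = 11/5 (n = 3 + (0 - 4)/5 = 3 + (1/5)*(-4) = 3 - 4/5 = 11/5 ≈ 2.2000)
F = 441/25 (F = (11/5 + (5 - 3))**2 = (11/5 + 2)**2 = (21/5)**2 = 441/25 ≈ 17.640)
F*(-50) = (441/25)*(-50) = -882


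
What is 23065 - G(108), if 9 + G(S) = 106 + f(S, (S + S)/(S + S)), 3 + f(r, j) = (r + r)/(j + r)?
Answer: 2503623/109 ≈ 22969.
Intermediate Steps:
f(r, j) = -3 + 2*r/(j + r) (f(r, j) = -3 + (r + r)/(j + r) = -3 + (2*r)/(j + r) = -3 + 2*r/(j + r))
G(S) = 97 + (-3 - S)/(1 + S) (G(S) = -9 + (106 + (-S - 3*(S + S)/(S + S))/((S + S)/(S + S) + S)) = -9 + (106 + (-S - 3*2*S/(2*S))/((2*S)/((2*S)) + S)) = -9 + (106 + (-S - 3*2*S*1/(2*S))/((2*S)*(1/(2*S)) + S)) = -9 + (106 + (-S - 3*1)/(1 + S)) = -9 + (106 + (-S - 3)/(1 + S)) = -9 + (106 + (-3 - S)/(1 + S)) = 97 + (-3 - S)/(1 + S))
23065 - G(108) = 23065 - 2*(47 + 48*108)/(1 + 108) = 23065 - 2*(47 + 5184)/109 = 23065 - 2*5231/109 = 23065 - 1*10462/109 = 23065 - 10462/109 = 2503623/109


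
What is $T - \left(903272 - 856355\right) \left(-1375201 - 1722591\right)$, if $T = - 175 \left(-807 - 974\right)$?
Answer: $145339418939$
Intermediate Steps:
$T = 311675$ ($T = \left(-175\right) \left(-1781\right) = 311675$)
$T - \left(903272 - 856355\right) \left(-1375201 - 1722591\right) = 311675 - \left(903272 - 856355\right) \left(-1375201 - 1722591\right) = 311675 - 46917 \left(-3097792\right) = 311675 - -145339107264 = 311675 + 145339107264 = 145339418939$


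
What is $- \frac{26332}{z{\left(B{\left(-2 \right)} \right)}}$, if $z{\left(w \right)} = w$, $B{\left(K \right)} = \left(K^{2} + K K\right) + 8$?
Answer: $- \frac{6583}{4} \approx -1645.8$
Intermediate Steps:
$B{\left(K \right)} = 8 + 2 K^{2}$ ($B{\left(K \right)} = \left(K^{2} + K^{2}\right) + 8 = 2 K^{2} + 8 = 8 + 2 K^{2}$)
$- \frac{26332}{z{\left(B{\left(-2 \right)} \right)}} = - \frac{26332}{8 + 2 \left(-2\right)^{2}} = - \frac{26332}{8 + 2 \cdot 4} = - \frac{26332}{8 + 8} = - \frac{26332}{16} = \left(-26332\right) \frac{1}{16} = - \frac{6583}{4}$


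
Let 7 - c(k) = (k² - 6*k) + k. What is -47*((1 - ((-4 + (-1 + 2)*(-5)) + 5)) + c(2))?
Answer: -846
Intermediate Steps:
c(k) = 7 - k² + 5*k (c(k) = 7 - ((k² - 6*k) + k) = 7 - (k² - 5*k) = 7 + (-k² + 5*k) = 7 - k² + 5*k)
-47*((1 - ((-4 + (-1 + 2)*(-5)) + 5)) + c(2)) = -47*((1 - ((-4 + (-1 + 2)*(-5)) + 5)) + (7 - 1*2² + 5*2)) = -47*((1 - ((-4 + 1*(-5)) + 5)) + (7 - 1*4 + 10)) = -47*((1 - ((-4 - 5) + 5)) + (7 - 4 + 10)) = -47*((1 - (-9 + 5)) + 13) = -47*((1 - 1*(-4)) + 13) = -47*((1 + 4) + 13) = -47*(5 + 13) = -47*18 = -846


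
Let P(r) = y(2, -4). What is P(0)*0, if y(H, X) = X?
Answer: 0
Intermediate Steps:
P(r) = -4
P(0)*0 = -4*0 = 0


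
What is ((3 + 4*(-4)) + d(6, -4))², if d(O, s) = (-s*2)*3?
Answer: 121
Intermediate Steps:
d(O, s) = -6*s (d(O, s) = -2*s*3 = -6*s)
((3 + 4*(-4)) + d(6, -4))² = ((3 + 4*(-4)) - 6*(-4))² = ((3 - 16) + 24)² = (-13 + 24)² = 11² = 121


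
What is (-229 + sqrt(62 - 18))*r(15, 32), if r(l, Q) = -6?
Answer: 1374 - 12*sqrt(11) ≈ 1334.2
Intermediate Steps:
(-229 + sqrt(62 - 18))*r(15, 32) = (-229 + sqrt(62 - 18))*(-6) = (-229 + sqrt(44))*(-6) = (-229 + 2*sqrt(11))*(-6) = 1374 - 12*sqrt(11)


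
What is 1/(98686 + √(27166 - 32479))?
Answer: 14098/1391275987 - I*√5313/9738931909 ≈ 1.0133e-5 - 7.4844e-9*I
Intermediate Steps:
1/(98686 + √(27166 - 32479)) = 1/(98686 + √(-5313)) = 1/(98686 + I*√5313)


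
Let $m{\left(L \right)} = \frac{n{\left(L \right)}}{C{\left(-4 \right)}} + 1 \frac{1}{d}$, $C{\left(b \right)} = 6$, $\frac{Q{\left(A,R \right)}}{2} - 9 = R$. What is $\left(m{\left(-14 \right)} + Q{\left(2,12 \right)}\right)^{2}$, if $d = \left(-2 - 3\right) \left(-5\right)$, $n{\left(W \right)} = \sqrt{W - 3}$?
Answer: $\frac{39755011}{22500} + \frac{1051 i \sqrt{17}}{75} \approx 1766.9 + 57.778 i$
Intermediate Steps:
$Q{\left(A,R \right)} = 18 + 2 R$
$n{\left(W \right)} = \sqrt{-3 + W}$
$d = 25$ ($d = \left(-5\right) \left(-5\right) = 25$)
$m{\left(L \right)} = \frac{1}{25} + \frac{\sqrt{-3 + L}}{6}$ ($m{\left(L \right)} = \frac{\sqrt{-3 + L}}{6} + 1 \cdot \frac{1}{25} = \sqrt{-3 + L} \frac{1}{6} + 1 \cdot \frac{1}{25} = \frac{\sqrt{-3 + L}}{6} + \frac{1}{25} = \frac{1}{25} + \frac{\sqrt{-3 + L}}{6}$)
$\left(m{\left(-14 \right)} + Q{\left(2,12 \right)}\right)^{2} = \left(\left(\frac{1}{25} + \frac{\sqrt{-3 - 14}}{6}\right) + \left(18 + 2 \cdot 12\right)\right)^{2} = \left(\left(\frac{1}{25} + \frac{\sqrt{-17}}{6}\right) + \left(18 + 24\right)\right)^{2} = \left(\left(\frac{1}{25} + \frac{i \sqrt{17}}{6}\right) + 42\right)^{2} = \left(\frac{1051}{25} + \frac{i \sqrt{17}}{6}\right)^{2}$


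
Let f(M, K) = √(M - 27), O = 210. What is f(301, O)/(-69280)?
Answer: -√274/69280 ≈ -0.00023893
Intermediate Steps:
f(M, K) = √(-27 + M)
f(301, O)/(-69280) = √(-27 + 301)/(-69280) = √274*(-1/69280) = -√274/69280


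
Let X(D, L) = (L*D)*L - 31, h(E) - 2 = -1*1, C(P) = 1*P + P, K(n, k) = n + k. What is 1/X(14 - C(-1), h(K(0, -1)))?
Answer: -1/15 ≈ -0.066667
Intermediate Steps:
K(n, k) = k + n
C(P) = 2*P (C(P) = P + P = 2*P)
h(E) = 1 (h(E) = 2 - 1*1 = 2 - 1 = 1)
X(D, L) = -31 + D*L² (X(D, L) = (D*L)*L - 31 = D*L² - 31 = -31 + D*L²)
1/X(14 - C(-1), h(K(0, -1))) = 1/(-31 + (14 - 2*(-1))*1²) = 1/(-31 + (14 - 1*(-2))*1) = 1/(-31 + (14 + 2)*1) = 1/(-31 + 16*1) = 1/(-31 + 16) = 1/(-15) = -1/15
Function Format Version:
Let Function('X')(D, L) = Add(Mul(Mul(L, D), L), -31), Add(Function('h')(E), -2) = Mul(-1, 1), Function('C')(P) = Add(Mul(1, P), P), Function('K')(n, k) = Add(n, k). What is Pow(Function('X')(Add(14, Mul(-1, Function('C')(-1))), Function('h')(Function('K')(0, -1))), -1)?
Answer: Rational(-1, 15) ≈ -0.066667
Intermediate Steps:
Function('K')(n, k) = Add(k, n)
Function('C')(P) = Mul(2, P) (Function('C')(P) = Add(P, P) = Mul(2, P))
Function('h')(E) = 1 (Function('h')(E) = Add(2, Mul(-1, 1)) = Add(2, -1) = 1)
Function('X')(D, L) = Add(-31, Mul(D, Pow(L, 2))) (Function('X')(D, L) = Add(Mul(Mul(D, L), L), -31) = Add(Mul(D, Pow(L, 2)), -31) = Add(-31, Mul(D, Pow(L, 2))))
Pow(Function('X')(Add(14, Mul(-1, Function('C')(-1))), Function('h')(Function('K')(0, -1))), -1) = Pow(Add(-31, Mul(Add(14, Mul(-1, Mul(2, -1))), Pow(1, 2))), -1) = Pow(Add(-31, Mul(Add(14, Mul(-1, -2)), 1)), -1) = Pow(Add(-31, Mul(Add(14, 2), 1)), -1) = Pow(Add(-31, Mul(16, 1)), -1) = Pow(Add(-31, 16), -1) = Pow(-15, -1) = Rational(-1, 15)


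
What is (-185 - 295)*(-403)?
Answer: 193440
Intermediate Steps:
(-185 - 295)*(-403) = -480*(-403) = 193440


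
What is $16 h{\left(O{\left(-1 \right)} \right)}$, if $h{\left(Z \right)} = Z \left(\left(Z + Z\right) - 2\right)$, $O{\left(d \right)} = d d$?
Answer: $0$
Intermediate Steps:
$O{\left(d \right)} = d^{2}$
$h{\left(Z \right)} = Z \left(-2 + 2 Z\right)$ ($h{\left(Z \right)} = Z \left(2 Z - 2\right) = Z \left(-2 + 2 Z\right)$)
$16 h{\left(O{\left(-1 \right)} \right)} = 16 \cdot 2 \left(-1\right)^{2} \left(-1 + \left(-1\right)^{2}\right) = 16 \cdot 2 \cdot 1 \left(-1 + 1\right) = 16 \cdot 2 \cdot 1 \cdot 0 = 16 \cdot 0 = 0$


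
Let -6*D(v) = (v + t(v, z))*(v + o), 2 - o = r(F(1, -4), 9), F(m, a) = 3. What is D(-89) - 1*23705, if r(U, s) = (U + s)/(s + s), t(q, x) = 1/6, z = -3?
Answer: -2700319/108 ≈ -25003.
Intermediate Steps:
t(q, x) = ⅙
r(U, s) = (U + s)/(2*s) (r(U, s) = (U + s)/((2*s)) = (U + s)*(1/(2*s)) = (U + s)/(2*s))
o = 4/3 (o = 2 - (3 + 9)/(2*9) = 2 - 12/(2*9) = 2 - 1*⅔ = 2 - ⅔ = 4/3 ≈ 1.3333)
D(v) = -(⅙ + v)*(4/3 + v)/6 (D(v) = -(v + ⅙)*(v + 4/3)/6 = -(⅙ + v)*(4/3 + v)/6)
D(-89) - 1*23705 = (-1/27 - ¼*(-89) - ⅙*(-89)²) - 1*23705 = (-1/27 + 89/4 - ⅙*7921) - 23705 = (-1/27 + 89/4 - 7921/6) - 23705 = -140179/108 - 23705 = -2700319/108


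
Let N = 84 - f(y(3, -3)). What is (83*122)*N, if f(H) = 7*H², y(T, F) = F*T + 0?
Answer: -4890858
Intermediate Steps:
y(T, F) = F*T
N = -483 (N = 84 - 7*(-3*3)² = 84 - 7*(-9)² = 84 - 7*81 = 84 - 1*567 = 84 - 567 = -483)
(83*122)*N = (83*122)*(-483) = 10126*(-483) = -4890858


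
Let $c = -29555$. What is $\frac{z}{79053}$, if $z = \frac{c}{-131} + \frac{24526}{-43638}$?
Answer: $\frac{49481084}{17381255409} \approx 0.0028468$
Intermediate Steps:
$z = \frac{643254092}{2858289}$ ($z = - \frac{29555}{-131} + \frac{24526}{-43638} = \left(-29555\right) \left(- \frac{1}{131}\right) + 24526 \left(- \frac{1}{43638}\right) = \frac{29555}{131} - \frac{12263}{21819} = \frac{643254092}{2858289} \approx 225.05$)
$\frac{z}{79053} = \frac{643254092}{2858289 \cdot 79053} = \frac{643254092}{2858289} \cdot \frac{1}{79053} = \frac{49481084}{17381255409}$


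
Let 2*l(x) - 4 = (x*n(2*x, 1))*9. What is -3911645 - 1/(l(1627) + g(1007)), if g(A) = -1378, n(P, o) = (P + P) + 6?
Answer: -186549772739376/47690875 ≈ -3.9116e+6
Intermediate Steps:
n(P, o) = 6 + 2*P (n(P, o) = 2*P + 6 = 6 + 2*P)
l(x) = 2 + 9*x*(6 + 4*x)/2 (l(x) = 2 + ((x*(6 + 2*(2*x)))*9)/2 = 2 + ((x*(6 + 4*x))*9)/2 = 2 + (9*x*(6 + 4*x))/2 = 2 + 9*x*(6 + 4*x)/2)
-3911645 - 1/(l(1627) + g(1007)) = -3911645 - 1/((2 + 9*1627*(3 + 2*1627)) - 1378) = -3911645 - 1/((2 + 9*1627*(3 + 3254)) - 1378) = -3911645 - 1/((2 + 9*1627*3257) - 1378) = -3911645 - 1/((2 + 47692251) - 1378) = -3911645 - 1/(47692253 - 1378) = -3911645 - 1/47690875 = -186549772739376/47690875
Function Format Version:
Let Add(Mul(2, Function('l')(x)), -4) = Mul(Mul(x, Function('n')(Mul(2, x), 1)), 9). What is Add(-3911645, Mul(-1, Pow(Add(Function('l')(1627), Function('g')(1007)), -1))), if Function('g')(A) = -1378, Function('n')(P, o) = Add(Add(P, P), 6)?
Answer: Rational(-186549772739376, 47690875) ≈ -3.9116e+6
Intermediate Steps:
Function('n')(P, o) = Add(6, Mul(2, P)) (Function('n')(P, o) = Add(Mul(2, P), 6) = Add(6, Mul(2, P)))
Function('l')(x) = Add(2, Mul(Rational(9, 2), x, Add(6, Mul(4, x)))) (Function('l')(x) = Add(2, Mul(Rational(1, 2), Mul(Mul(x, Add(6, Mul(2, Mul(2, x)))), 9))) = Add(2, Mul(Rational(1, 2), Mul(Mul(x, Add(6, Mul(4, x))), 9))) = Add(2, Mul(Rational(1, 2), Mul(9, x, Add(6, Mul(4, x))))) = Add(2, Mul(Rational(9, 2), x, Add(6, Mul(4, x)))))
Add(-3911645, Mul(-1, Pow(Add(Function('l')(1627), Function('g')(1007)), -1))) = Add(-3911645, Mul(-1, Pow(Add(Add(2, Mul(9, 1627, Add(3, Mul(2, 1627)))), -1378), -1))) = Add(-3911645, Mul(-1, Pow(Add(Add(2, Mul(9, 1627, Add(3, 3254))), -1378), -1))) = Add(-3911645, Mul(-1, Pow(Add(Add(2, Mul(9, 1627, 3257)), -1378), -1))) = Add(-3911645, Mul(-1, Pow(Add(Add(2, 47692251), -1378), -1))) = Add(-3911645, Mul(-1, Pow(Add(47692253, -1378), -1))) = Add(-3911645, Mul(-1, Pow(47690875, -1))) = Add(-3911645, Mul(-1, Rational(1, 47690875))) = Add(-3911645, Rational(-1, 47690875)) = Rational(-186549772739376, 47690875)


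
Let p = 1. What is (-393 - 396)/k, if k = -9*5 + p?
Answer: 789/44 ≈ 17.932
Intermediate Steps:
k = -44 (k = -9*5 + 1 = -45 + 1 = -44)
(-393 - 396)/k = (-393 - 396)/(-44) = -789*(-1/44) = 789/44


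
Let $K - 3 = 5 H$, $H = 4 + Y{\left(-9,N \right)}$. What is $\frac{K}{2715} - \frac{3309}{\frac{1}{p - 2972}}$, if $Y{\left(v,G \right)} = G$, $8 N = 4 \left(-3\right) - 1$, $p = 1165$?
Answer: $\frac{129871764479}{21720} \approx 5.9794 \cdot 10^{6}$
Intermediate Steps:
$N = - \frac{13}{8}$ ($N = \frac{4 \left(-3\right) - 1}{8} = \frac{-12 - 1}{8} = \frac{1}{8} \left(-13\right) = - \frac{13}{8} \approx -1.625$)
$H = \frac{19}{8}$ ($H = 4 - \frac{13}{8} = \frac{19}{8} \approx 2.375$)
$K = \frac{119}{8}$ ($K = 3 + 5 \cdot \frac{19}{8} = 3 + \frac{95}{8} = \frac{119}{8} \approx 14.875$)
$\frac{K}{2715} - \frac{3309}{\frac{1}{p - 2972}} = \frac{119}{8 \cdot 2715} - \frac{3309}{\frac{1}{1165 - 2972}} = \frac{119}{8} \cdot \frac{1}{2715} - \frac{3309}{\frac{1}{-1807}} = \frac{119}{21720} - \frac{3309}{- \frac{1}{1807}} = \frac{119}{21720} - -5979363 = \frac{119}{21720} + 5979363 = \frac{129871764479}{21720}$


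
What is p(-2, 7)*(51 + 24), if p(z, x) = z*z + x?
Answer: 825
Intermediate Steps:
p(z, x) = x + z² (p(z, x) = z² + x = x + z²)
p(-2, 7)*(51 + 24) = (7 + (-2)²)*(51 + 24) = (7 + 4)*75 = 11*75 = 825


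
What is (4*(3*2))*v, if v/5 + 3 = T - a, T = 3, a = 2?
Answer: -240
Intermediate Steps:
v = -10 (v = -15 + 5*(3 - 1*2) = -15 + 5*(3 - 2) = -15 + 5*1 = -15 + 5 = -10)
(4*(3*2))*v = (4*(3*2))*(-10) = (4*6)*(-10) = 24*(-10) = -240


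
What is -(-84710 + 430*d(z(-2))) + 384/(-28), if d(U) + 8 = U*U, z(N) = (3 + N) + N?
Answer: 613944/7 ≈ 87706.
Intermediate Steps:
z(N) = 3 + 2*N
d(U) = -8 + U² (d(U) = -8 + U*U = -8 + U²)
-(-84710 + 430*d(z(-2))) + 384/(-28) = -(-88150 + 430*(3 + 2*(-2))²) + 384/(-28) = -(-88150 + 430*(3 - 4)²) + 384*(-1/28) = -(-88150 + 430) - 96/7 = -430/(1/((-8 + 1) - 197)) - 96/7 = -430/(1/(-7 - 197)) - 96/7 = -430/(1/(-204)) - 96/7 = -430/(-1/204) - 96/7 = -430*(-204) - 96/7 = 87720 - 96/7 = 613944/7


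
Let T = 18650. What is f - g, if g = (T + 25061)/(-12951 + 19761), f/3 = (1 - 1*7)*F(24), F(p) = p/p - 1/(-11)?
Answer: -1951781/74910 ≈ -26.055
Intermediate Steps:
F(p) = 12/11 (F(p) = 1 - 1*(-1/11) = 1 + 1/11 = 12/11)
f = -216/11 (f = 3*((1 - 1*7)*(12/11)) = 3*((1 - 7)*(12/11)) = 3*(-6*12/11) = 3*(-72/11) = -216/11 ≈ -19.636)
g = 43711/6810 (g = (18650 + 25061)/(-12951 + 19761) = 43711/6810 ≈ 6.4186)
f - g = -216/11 - 1*43711/6810 = -216/11 - 43711/6810 = -1951781/74910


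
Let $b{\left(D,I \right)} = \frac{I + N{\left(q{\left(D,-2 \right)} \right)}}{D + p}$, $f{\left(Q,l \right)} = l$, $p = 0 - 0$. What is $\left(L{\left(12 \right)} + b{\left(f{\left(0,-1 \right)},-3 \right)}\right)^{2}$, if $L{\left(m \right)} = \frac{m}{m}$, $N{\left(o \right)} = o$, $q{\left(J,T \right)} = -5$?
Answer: $81$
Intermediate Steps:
$p = 0$ ($p = 0 + 0 = 0$)
$L{\left(m \right)} = 1$
$b{\left(D,I \right)} = \frac{-5 + I}{D}$ ($b{\left(D,I \right)} = \frac{I - 5}{D + 0} = \frac{-5 + I}{D}$)
$\left(L{\left(12 \right)} + b{\left(f{\left(0,-1 \right)},-3 \right)}\right)^{2} = \left(1 + \frac{-5 - 3}{-1}\right)^{2} = \left(1 - -8\right)^{2} = \left(1 + 8\right)^{2} = 9^{2} = 81$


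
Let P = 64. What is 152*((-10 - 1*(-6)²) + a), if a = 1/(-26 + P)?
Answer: -6988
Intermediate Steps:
a = 1/38 (a = 1/(-26 + 64) = 1/38 ≈ 0.026316)
152*((-10 - 1*(-6)²) + a) = 152*((-10 - 1*(-6)²) + 1/38) = 152*((-10 - 1*36) + 1/38) = 152*((-10 - 36) + 1/38) = 152*(-46 + 1/38) = 152*(-1747/38) = -6988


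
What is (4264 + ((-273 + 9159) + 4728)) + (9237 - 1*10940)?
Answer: 16175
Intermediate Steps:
(4264 + ((-273 + 9159) + 4728)) + (9237 - 1*10940) = (4264 + (8886 + 4728)) + (9237 - 10940) = (4264 + 13614) - 1703 = 17878 - 1703 = 16175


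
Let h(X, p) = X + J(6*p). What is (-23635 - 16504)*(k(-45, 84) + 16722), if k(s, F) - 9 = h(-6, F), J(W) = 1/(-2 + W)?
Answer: -337005077189/502 ≈ -6.7133e+8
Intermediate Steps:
h(X, p) = X + 1/(-2 + 6*p)
k(s, F) = 3 + 1/(-2 + 6*F) (k(s, F) = 9 + (-6 + 1/(-2 + 6*F)) = 3 + 1/(-2 + 6*F))
(-23635 - 16504)*(k(-45, 84) + 16722) = (-23635 - 16504)*((-5 + 18*84)/(2*(-1 + 3*84)) + 16722) = -40139*((-5 + 1512)/(2*(-1 + 252)) + 16722) = -40139*((½)*1507/251 + 16722) = -40139*((½)*(1/251)*1507 + 16722) = -40139*(1507/502 + 16722) = -40139*8395951/502 = -337005077189/502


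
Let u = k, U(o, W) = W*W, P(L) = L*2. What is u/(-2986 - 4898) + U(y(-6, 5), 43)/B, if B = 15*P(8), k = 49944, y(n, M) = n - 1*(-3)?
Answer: 71971/52560 ≈ 1.3693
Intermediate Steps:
P(L) = 2*L
y(n, M) = 3 + n (y(n, M) = n + 3 = 3 + n)
U(o, W) = W²
u = 49944
B = 240 (B = 15*(2*8) = 15*16 = 240)
u/(-2986 - 4898) + U(y(-6, 5), 43)/B = 49944/(-2986 - 4898) + 43²/240 = 49944/(-7884) + 1849*(1/240) = 49944*(-1/7884) + 1849/240 = -4162/657 + 1849/240 = 71971/52560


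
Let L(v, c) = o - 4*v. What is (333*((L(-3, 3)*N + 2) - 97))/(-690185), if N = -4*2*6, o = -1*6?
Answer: 127539/690185 ≈ 0.18479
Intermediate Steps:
o = -6
N = -48 (N = -8*6 = -48)
L(v, c) = -6 - 4*v
(333*((L(-3, 3)*N + 2) - 97))/(-690185) = (333*(((-6 - 4*(-3))*(-48) + 2) - 97))/(-690185) = (333*(((-6 + 12)*(-48) + 2) - 97))*(-1/690185) = (333*((6*(-48) + 2) - 97))*(-1/690185) = (333*((-288 + 2) - 97))*(-1/690185) = (333*(-286 - 97))*(-1/690185) = (333*(-383))*(-1/690185) = -127539*(-1/690185) = 127539/690185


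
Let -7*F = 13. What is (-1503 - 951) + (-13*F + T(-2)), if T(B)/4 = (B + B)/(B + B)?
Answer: -16981/7 ≈ -2425.9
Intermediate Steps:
F = -13/7 (F = -⅐*13 = -13/7 ≈ -1.8571)
T(B) = 4 (T(B) = 4*((B + B)/(B + B)) = 4*((2*B)/((2*B))) = 4*((2*B)*(1/(2*B))) = 4*1 = 4)
(-1503 - 951) + (-13*F + T(-2)) = (-1503 - 951) + (-13*(-13/7) + 4) = -2454 + (169/7 + 4) = -2454 + 197/7 = -16981/7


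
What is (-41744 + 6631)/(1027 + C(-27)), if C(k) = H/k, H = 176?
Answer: -948051/27553 ≈ -34.408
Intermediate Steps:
C(k) = 176/k
(-41744 + 6631)/(1027 + C(-27)) = (-41744 + 6631)/(1027 + 176/(-27)) = -35113/(1027 + 176*(-1/27)) = -35113/(1027 - 176/27) = -35113/27553/27 = -35113*27/27553 = -948051/27553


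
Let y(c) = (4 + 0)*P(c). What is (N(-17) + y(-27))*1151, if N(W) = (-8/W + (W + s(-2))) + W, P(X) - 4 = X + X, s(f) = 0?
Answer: -4569470/17 ≈ -2.6879e+5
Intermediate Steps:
P(X) = 4 + 2*X (P(X) = 4 + (X + X) = 4 + 2*X)
y(c) = 16 + 8*c (y(c) = (4 + 0)*(4 + 2*c) = 4*(4 + 2*c) = 16 + 8*c)
N(W) = -8/W + 2*W (N(W) = (-8/W + (W + 0)) + W = (-8/W + W) + W = (W - 8/W) + W = -8/W + 2*W)
(N(-17) + y(-27))*1151 = ((-8/(-17) + 2*(-17)) + (16 + 8*(-27)))*1151 = ((-8*(-1/17) - 34) + (16 - 216))*1151 = ((8/17 - 34) - 200)*1151 = (-570/17 - 200)*1151 = -3970/17*1151 = -4569470/17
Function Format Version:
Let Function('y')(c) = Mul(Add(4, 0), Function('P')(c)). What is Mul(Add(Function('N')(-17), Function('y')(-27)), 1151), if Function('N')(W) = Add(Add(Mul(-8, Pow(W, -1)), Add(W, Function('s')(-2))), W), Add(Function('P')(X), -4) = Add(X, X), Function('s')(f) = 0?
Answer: Rational(-4569470, 17) ≈ -2.6879e+5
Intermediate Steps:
Function('P')(X) = Add(4, Mul(2, X)) (Function('P')(X) = Add(4, Add(X, X)) = Add(4, Mul(2, X)))
Function('y')(c) = Add(16, Mul(8, c)) (Function('y')(c) = Mul(Add(4, 0), Add(4, Mul(2, c))) = Mul(4, Add(4, Mul(2, c))) = Add(16, Mul(8, c)))
Function('N')(W) = Add(Mul(-8, Pow(W, -1)), Mul(2, W)) (Function('N')(W) = Add(Add(Mul(-8, Pow(W, -1)), Add(W, 0)), W) = Add(Add(Mul(-8, Pow(W, -1)), W), W) = Add(Add(W, Mul(-8, Pow(W, -1))), W) = Add(Mul(-8, Pow(W, -1)), Mul(2, W)))
Mul(Add(Function('N')(-17), Function('y')(-27)), 1151) = Mul(Add(Add(Mul(-8, Pow(-17, -1)), Mul(2, -17)), Add(16, Mul(8, -27))), 1151) = Mul(Add(Add(Mul(-8, Rational(-1, 17)), -34), Add(16, -216)), 1151) = Mul(Add(Add(Rational(8, 17), -34), -200), 1151) = Mul(Add(Rational(-570, 17), -200), 1151) = Mul(Rational(-3970, 17), 1151) = Rational(-4569470, 17)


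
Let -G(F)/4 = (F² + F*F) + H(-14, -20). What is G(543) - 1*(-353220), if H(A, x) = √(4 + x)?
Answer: -2005572 - 16*I ≈ -2.0056e+6 - 16.0*I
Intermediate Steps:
G(F) = -16*I - 8*F² (G(F) = -4*((F² + F*F) + √(4 - 20)) = -4*((F² + F²) + √(-16)) = -4*(2*F² + 4*I) = -16*I - 8*F²)
G(543) - 1*(-353220) = (-16*I - 8*543²) - 1*(-353220) = (-16*I - 8*294849) + 353220 = (-16*I - 2358792) + 353220 = (-2358792 - 16*I) + 353220 = -2005572 - 16*I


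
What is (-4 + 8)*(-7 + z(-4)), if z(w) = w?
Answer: -44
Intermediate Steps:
(-4 + 8)*(-7 + z(-4)) = (-4 + 8)*(-7 - 4) = 4*(-11) = -44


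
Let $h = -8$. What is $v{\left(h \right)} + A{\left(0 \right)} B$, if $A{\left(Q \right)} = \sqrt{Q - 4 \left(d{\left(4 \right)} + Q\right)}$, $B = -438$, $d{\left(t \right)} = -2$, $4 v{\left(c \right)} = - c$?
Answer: $2 - 876 \sqrt{2} \approx -1236.9$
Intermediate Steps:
$v{\left(c \right)} = - \frac{c}{4}$ ($v{\left(c \right)} = \frac{\left(-1\right) c}{4} = - \frac{c}{4}$)
$A{\left(Q \right)} = \sqrt{8 - 3 Q}$ ($A{\left(Q \right)} = \sqrt{Q - 4 \left(-2 + Q\right)} = \sqrt{Q - \left(-8 + 4 Q\right)} = \sqrt{8 - 3 Q}$)
$v{\left(h \right)} + A{\left(0 \right)} B = \left(- \frac{1}{4}\right) \left(-8\right) + \sqrt{8 - 0} \left(-438\right) = 2 + \sqrt{8 + 0} \left(-438\right) = 2 + \sqrt{8} \left(-438\right) = 2 + 2 \sqrt{2} \left(-438\right) = 2 - 876 \sqrt{2}$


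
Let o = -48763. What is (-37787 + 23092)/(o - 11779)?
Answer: 14695/60542 ≈ 0.24272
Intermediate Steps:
(-37787 + 23092)/(o - 11779) = (-37787 + 23092)/(-48763 - 11779) = -14695/(-60542) = -14695*(-1/60542) = 14695/60542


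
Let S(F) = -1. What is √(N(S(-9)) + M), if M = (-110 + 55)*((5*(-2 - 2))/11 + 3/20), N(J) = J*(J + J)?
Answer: 5*√15/2 ≈ 9.6825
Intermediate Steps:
N(J) = 2*J² (N(J) = J*(2*J) = 2*J²)
M = 367/4 (M = -55*((5*(-4))*(1/11) + 3*(1/20)) = -55*(-20*1/11 + 3/20) = -55*(-20/11 + 3/20) = -55*(-367/220) = 367/4 ≈ 91.750)
√(N(S(-9)) + M) = √(2*(-1)² + 367/4) = √(2*1 + 367/4) = √(2 + 367/4) = √(375/4) = 5*√15/2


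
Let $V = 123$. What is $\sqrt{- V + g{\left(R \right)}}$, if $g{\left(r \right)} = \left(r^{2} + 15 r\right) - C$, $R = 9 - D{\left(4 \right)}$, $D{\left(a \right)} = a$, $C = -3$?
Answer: $2 i \sqrt{5} \approx 4.4721 i$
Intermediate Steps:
$R = 5$ ($R = 9 - 4 = 5$)
$g{\left(r \right)} = 3 + r^{2} + 15 r$ ($g{\left(r \right)} = \left(r^{2} + 15 r\right) - -3 = \left(r^{2} + 15 r\right) + 3 = 3 + r^{2} + 15 r$)
$\sqrt{- V + g{\left(R \right)}} = \sqrt{\left(-1\right) 123 + \left(3 + 5^{2} + 15 \cdot 5\right)} = \sqrt{-123 + \left(3 + 25 + 75\right)} = \sqrt{-123 + 103} = \sqrt{-20} = 2 i \sqrt{5}$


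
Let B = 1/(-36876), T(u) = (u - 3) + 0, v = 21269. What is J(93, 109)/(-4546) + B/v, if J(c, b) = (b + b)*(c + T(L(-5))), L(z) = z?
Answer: -7266684443933/1782749458812 ≈ -4.0761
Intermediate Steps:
T(u) = -3 + u (T(u) = (-3 + u) + 0 = -3 + u)
B = -1/36876 ≈ -2.7118e-5
J(c, b) = 2*b*(-8 + c) (J(c, b) = (b + b)*(c + (-3 - 5)) = (2*b)*(c - 8) = (2*b)*(-8 + c) = 2*b*(-8 + c))
J(93, 109)/(-4546) + B/v = (2*109*(-8 + 93))/(-4546) - 1/36876/21269 = (2*109*85)*(-1/4546) - 1/36876*1/21269 = 18530*(-1/4546) - 1/784315644 = -9265/2273 - 1/784315644 = -7266684443933/1782749458812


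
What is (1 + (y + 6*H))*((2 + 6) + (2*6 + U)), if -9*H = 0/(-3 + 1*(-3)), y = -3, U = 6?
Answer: -52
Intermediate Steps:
H = 0 (H = -0/(-3 + 1*(-3)) = -0/(-3 - 3) = -0/(-6) = -0*(-1)/6 = -⅑*0 = 0)
(1 + (y + 6*H))*((2 + 6) + (2*6 + U)) = (1 + (-3 + 6*0))*((2 + 6) + (2*6 + 6)) = (1 + (-3 + 0))*(8 + (12 + 6)) = (1 - 3)*(8 + 18) = -2*26 = -52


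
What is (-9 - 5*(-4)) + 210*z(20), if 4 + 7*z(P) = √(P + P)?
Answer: -109 + 60*√10 ≈ 80.737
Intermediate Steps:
z(P) = -4/7 + √2*√P/7 (z(P) = -4/7 + √(P + P)/7 = -4/7 + √(2*P)/7 = -4/7 + (√2*√P)/7 = -4/7 + √2*√P/7)
(-9 - 5*(-4)) + 210*z(20) = (-9 - 5*(-4)) + 210*(-4/7 + √2*√20/7) = (-9 + 20) + 210*(-4/7 + √2*(2*√5)/7) = 11 + 210*(-4/7 + 2*√10/7) = 11 + (-120 + 60*√10) = -109 + 60*√10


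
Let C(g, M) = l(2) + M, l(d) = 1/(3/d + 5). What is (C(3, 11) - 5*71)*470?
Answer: -2100900/13 ≈ -1.6161e+5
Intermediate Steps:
l(d) = 1/(5 + 3/d)
C(g, M) = 2/13 + M (C(g, M) = 2/(3 + 5*2) + M = 2/(3 + 10) + M = 2/13 + M)
(C(3, 11) - 5*71)*470 = ((2/13 + 11) - 5*71)*470 = (145/13 - 355)*470 = -4470/13*470 = -2100900/13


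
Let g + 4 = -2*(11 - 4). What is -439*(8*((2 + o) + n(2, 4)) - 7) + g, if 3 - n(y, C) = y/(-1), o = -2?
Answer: -14505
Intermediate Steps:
n(y, C) = 3 + y (n(y, C) = 3 - y/(-1) = 3 - y*(-1) = 3 - (-1)*y = 3 + y)
g = -18 (g = -4 - 2*(11 - 4) = -4 - 2*7 = -4 - 14 = -18)
-439*(8*((2 + o) + n(2, 4)) - 7) + g = -439*(8*((2 - 2) + (3 + 2)) - 7) - 18 = -439*(8*(0 + 5) - 7) - 18 = -439*(8*5 - 7) - 18 = -439*(40 - 7) - 18 = -439*33 - 18 = -14487 - 18 = -14505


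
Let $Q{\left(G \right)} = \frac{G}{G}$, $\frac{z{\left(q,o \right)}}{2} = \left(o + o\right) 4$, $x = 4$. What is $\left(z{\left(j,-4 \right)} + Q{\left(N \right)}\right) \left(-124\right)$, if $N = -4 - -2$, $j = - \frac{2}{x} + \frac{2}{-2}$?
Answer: $7812$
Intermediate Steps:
$j = - \frac{3}{2}$ ($j = - \frac{2}{4} + \frac{2}{-2} = \left(-2\right) \frac{1}{4} + 2 \left(- \frac{1}{2}\right) = - \frac{1}{2} - 1 = - \frac{3}{2} \approx -1.5$)
$z{\left(q,o \right)} = 16 o$ ($z{\left(q,o \right)} = 2 \left(o + o\right) 4 = 2 \cdot 2 o 4 = 2 \cdot 8 o = 16 o$)
$N = -2$ ($N = -4 + 2 = -2$)
$Q{\left(G \right)} = 1$
$\left(z{\left(j,-4 \right)} + Q{\left(N \right)}\right) \left(-124\right) = \left(16 \left(-4\right) + 1\right) \left(-124\right) = \left(-64 + 1\right) \left(-124\right) = \left(-63\right) \left(-124\right) = 7812$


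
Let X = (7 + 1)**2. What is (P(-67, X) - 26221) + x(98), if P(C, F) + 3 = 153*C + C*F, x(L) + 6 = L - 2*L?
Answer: -40867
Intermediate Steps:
X = 64 (X = 8**2 = 64)
x(L) = -6 - L (x(L) = -6 + (L - 2*L) = -6 - L)
P(C, F) = -3 + 153*C + C*F (P(C, F) = -3 + (153*C + C*F) = -3 + 153*C + C*F)
(P(-67, X) - 26221) + x(98) = ((-3 + 153*(-67) - 67*64) - 26221) + (-6 - 1*98) = ((-3 - 10251 - 4288) - 26221) + (-6 - 98) = (-14542 - 26221) - 104 = -40763 - 104 = -40867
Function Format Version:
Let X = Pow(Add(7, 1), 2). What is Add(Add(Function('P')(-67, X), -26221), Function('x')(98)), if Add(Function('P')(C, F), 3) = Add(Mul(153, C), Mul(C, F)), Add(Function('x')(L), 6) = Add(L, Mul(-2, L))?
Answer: -40867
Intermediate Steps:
X = 64 (X = Pow(8, 2) = 64)
Function('x')(L) = Add(-6, Mul(-1, L)) (Function('x')(L) = Add(-6, Add(L, Mul(-2, L))) = Add(-6, Mul(-1, L)))
Function('P')(C, F) = Add(-3, Mul(153, C), Mul(C, F)) (Function('P')(C, F) = Add(-3, Add(Mul(153, C), Mul(C, F))) = Add(-3, Mul(153, C), Mul(C, F)))
Add(Add(Function('P')(-67, X), -26221), Function('x')(98)) = Add(Add(Add(-3, Mul(153, -67), Mul(-67, 64)), -26221), Add(-6, Mul(-1, 98))) = Add(Add(Add(-3, -10251, -4288), -26221), Add(-6, -98)) = Add(Add(-14542, -26221), -104) = Add(-40763, -104) = -40867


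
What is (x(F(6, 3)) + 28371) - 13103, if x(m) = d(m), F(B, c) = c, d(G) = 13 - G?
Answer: 15278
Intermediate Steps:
x(m) = 13 - m
(x(F(6, 3)) + 28371) - 13103 = ((13 - 1*3) + 28371) - 13103 = ((13 - 3) + 28371) - 13103 = (10 + 28371) - 13103 = 28381 - 13103 = 15278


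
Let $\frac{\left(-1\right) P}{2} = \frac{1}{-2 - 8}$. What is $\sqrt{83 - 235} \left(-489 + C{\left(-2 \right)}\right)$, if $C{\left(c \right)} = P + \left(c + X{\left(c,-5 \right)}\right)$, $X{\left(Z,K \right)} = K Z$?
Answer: $- \frac{4808 i \sqrt{38}}{5} \approx - 5927.7 i$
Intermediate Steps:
$P = \frac{1}{5}$ ($P = - \frac{2}{-2 - 8} = - \frac{2}{-10} = \left(-2\right) \left(- \frac{1}{10}\right) = \frac{1}{5} \approx 0.2$)
$C{\left(c \right)} = \frac{1}{5} - 4 c$ ($C{\left(c \right)} = \frac{1}{5} + \left(c - 5 c\right) = \frac{1}{5} - 4 c$)
$\sqrt{83 - 235} \left(-489 + C{\left(-2 \right)}\right) = \sqrt{83 - 235} \left(-489 + \left(\frac{1}{5} - -8\right)\right) = \sqrt{-152} \left(-489 + \left(\frac{1}{5} + 8\right)\right) = 2 i \sqrt{38} \left(-489 + \frac{41}{5}\right) = 2 i \sqrt{38} \left(- \frac{2404}{5}\right) = - \frac{4808 i \sqrt{38}}{5}$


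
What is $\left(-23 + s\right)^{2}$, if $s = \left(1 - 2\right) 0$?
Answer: $529$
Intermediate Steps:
$s = 0$ ($s = \left(-1\right) 0 = 0$)
$\left(-23 + s\right)^{2} = \left(-23 + 0\right)^{2} = \left(-23\right)^{2} = 529$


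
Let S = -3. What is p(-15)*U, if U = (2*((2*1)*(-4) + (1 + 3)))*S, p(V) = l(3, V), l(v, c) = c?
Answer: -360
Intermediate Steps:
p(V) = V
U = 24 (U = (2*((2*1)*(-4) + (1 + 3)))*(-3) = (2*(2*(-4) + 4))*(-3) = (2*(-8 + 4))*(-3) = (2*(-4))*(-3) = -8*(-3) = 24)
p(-15)*U = -15*24 = -360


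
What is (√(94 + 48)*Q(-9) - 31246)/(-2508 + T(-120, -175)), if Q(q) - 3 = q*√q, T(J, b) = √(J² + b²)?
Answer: 78364968/6245039 - 7524*√142/6245039 - 15*√255742/6245039 + 156230*√1801/6245039 + 135*I*√255742/6245039 + 67716*I*√142/6245039 ≈ 13.594 + 0.14014*I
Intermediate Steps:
Q(q) = 3 + q^(3/2) (Q(q) = 3 + q*√q = 3 + q^(3/2))
(√(94 + 48)*Q(-9) - 31246)/(-2508 + T(-120, -175)) = (√(94 + 48)*(3 + (-9)^(3/2)) - 31246)/(-2508 + √((-120)² + (-175)²)) = (√142*(3 - 27*I) - 31246)/(-2508 + √(14400 + 30625)) = (-31246 + √142*(3 - 27*I))/(-2508 + √45025) = (-31246 + √142*(3 - 27*I))/(-2508 + 5*√1801)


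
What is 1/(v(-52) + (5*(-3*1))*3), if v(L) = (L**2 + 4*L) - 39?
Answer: 1/2412 ≈ 0.00041459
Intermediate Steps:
v(L) = -39 + L**2 + 4*L
1/(v(-52) + (5*(-3*1))*3) = 1/((-39 + (-52)**2 + 4*(-52)) + (5*(-3*1))*3) = 1/((-39 + 2704 - 208) + (5*(-3))*3) = 1/(2457 - 15*3) = 1/(2457 - 45) = 1/2412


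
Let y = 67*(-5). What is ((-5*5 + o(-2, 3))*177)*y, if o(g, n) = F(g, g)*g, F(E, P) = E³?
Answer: 533655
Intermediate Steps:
o(g, n) = g⁴ (o(g, n) = g³*g = g⁴)
y = -335
((-5*5 + o(-2, 3))*177)*y = ((-5*5 + (-2)⁴)*177)*(-335) = ((-25 + 16)*177)*(-335) = -9*177*(-335) = -1593*(-335) = 533655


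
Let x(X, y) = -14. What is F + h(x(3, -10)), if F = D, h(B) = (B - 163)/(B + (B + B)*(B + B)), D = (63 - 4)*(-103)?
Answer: -4679467/770 ≈ -6077.2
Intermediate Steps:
D = -6077 (D = 59*(-103) = -6077)
h(B) = (-163 + B)/(B + 4*B²) (h(B) = (-163 + B)/(B + (2*B)*(2*B)) = (-163 + B)/(B + 4*B²))
F = -6077
F + h(x(3, -10)) = -6077 + (-163 - 14)/((-14)*(1 + 4*(-14))) = -6077 - 1/14*(-177)/(1 - 56) = -6077 - 1/14*(-177)/(-55) = -6077 - 1/14*(-1/55)*(-177) = -6077 - 177/770 = -4679467/770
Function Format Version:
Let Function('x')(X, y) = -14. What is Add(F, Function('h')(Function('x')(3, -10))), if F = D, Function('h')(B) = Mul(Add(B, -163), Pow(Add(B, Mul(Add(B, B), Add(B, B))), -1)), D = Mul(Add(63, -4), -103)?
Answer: Rational(-4679467, 770) ≈ -6077.2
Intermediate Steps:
D = -6077 (D = Mul(59, -103) = -6077)
Function('h')(B) = Mul(Pow(Add(B, Mul(4, Pow(B, 2))), -1), Add(-163, B)) (Function('h')(B) = Mul(Add(-163, B), Pow(Add(B, Mul(Mul(2, B), Mul(2, B))), -1)) = Mul(Add(-163, B), Pow(Add(B, Mul(4, Pow(B, 2))), -1)) = Mul(Pow(Add(B, Mul(4, Pow(B, 2))), -1), Add(-163, B)))
F = -6077
Add(F, Function('h')(Function('x')(3, -10))) = Add(-6077, Mul(Pow(-14, -1), Pow(Add(1, Mul(4, -14)), -1), Add(-163, -14))) = Add(-6077, Mul(Rational(-1, 14), Pow(Add(1, -56), -1), -177)) = Add(-6077, Mul(Rational(-1, 14), Pow(-55, -1), -177)) = Add(-6077, Mul(Rational(-1, 14), Rational(-1, 55), -177)) = Add(-6077, Rational(-177, 770)) = Rational(-4679467, 770)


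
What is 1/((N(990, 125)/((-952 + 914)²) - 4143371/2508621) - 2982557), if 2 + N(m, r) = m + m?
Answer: -1811224362/5402080409941327 ≈ -3.3528e-7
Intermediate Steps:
N(m, r) = -2 + 2*m (N(m, r) = -2 + (m + m) = -2 + 2*m)
1/((N(990, 125)/((-952 + 914)²) - 4143371/2508621) - 2982557) = 1/(((-2 + 2*990)/((-952 + 914)²) - 4143371/2508621) - 2982557) = 1/(((-2 + 1980)/((-38)²) - 4143371*1/2508621) - 2982557) = 1/((1978/1444 - 4143371/2508621) - 2982557) = 1/((1978*(1/1444) - 4143371/2508621) - 2982557) = 1/((989/722 - 4143371/2508621) - 2982557) = 1/(-510487693/1811224362 - 2982557) = 1/(-5402080409941327/1811224362) = -1811224362/5402080409941327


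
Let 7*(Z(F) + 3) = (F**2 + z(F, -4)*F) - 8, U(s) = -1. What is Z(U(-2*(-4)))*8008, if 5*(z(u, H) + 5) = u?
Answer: -130416/5 ≈ -26083.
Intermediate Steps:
z(u, H) = -5 + u/5
Z(F) = -29/7 + F**2/7 + F*(-5 + F/5)/7 (Z(F) = -3 + ((F**2 + (-5 + F/5)*F) - 8)/7 = -3 + ((F**2 + F*(-5 + F/5)) - 8)/7 = -3 + (-8 + F**2 + F*(-5 + F/5))/7 = -3 + (-8/7 + F**2/7 + F*(-5 + F/5)/7) = -29/7 + F**2/7 + F*(-5 + F/5)/7)
Z(U(-2*(-4)))*8008 = (-29/7 - 5/7*(-1) + (6/35)*(-1)**2)*8008 = (-29/7 + 5/7 + (6/35)*1)*8008 = (-29/7 + 5/7 + 6/35)*8008 = -114/35*8008 = -130416/5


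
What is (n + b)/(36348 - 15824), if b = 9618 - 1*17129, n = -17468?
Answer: -24979/20524 ≈ -1.2171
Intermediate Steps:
b = -7511 (b = 9618 - 17129 = -7511)
(n + b)/(36348 - 15824) = (-17468 - 7511)/(36348 - 15824) = -24979/20524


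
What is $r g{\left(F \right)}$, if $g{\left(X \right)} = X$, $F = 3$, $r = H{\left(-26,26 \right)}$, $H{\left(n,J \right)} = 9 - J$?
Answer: $-51$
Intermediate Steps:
$r = -17$ ($r = 9 - 26 = -17$)
$r g{\left(F \right)} = \left(-17\right) 3 = -51$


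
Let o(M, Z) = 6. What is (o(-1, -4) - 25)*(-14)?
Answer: 266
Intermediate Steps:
(o(-1, -4) - 25)*(-14) = (6 - 25)*(-14) = -19*(-14) = 266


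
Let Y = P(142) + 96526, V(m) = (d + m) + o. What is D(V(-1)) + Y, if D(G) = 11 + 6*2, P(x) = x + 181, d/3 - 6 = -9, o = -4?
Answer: 96872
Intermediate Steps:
d = -9 (d = 18 + 3*(-9) = 18 - 27 = -9)
V(m) = -13 + m (V(m) = (-9 + m) - 4 = -13 + m)
P(x) = 181 + x
D(G) = 23 (D(G) = 11 + 12 = 23)
Y = 96849 (Y = (181 + 142) + 96526 = 323 + 96526 = 96849)
D(V(-1)) + Y = 23 + 96849 = 96872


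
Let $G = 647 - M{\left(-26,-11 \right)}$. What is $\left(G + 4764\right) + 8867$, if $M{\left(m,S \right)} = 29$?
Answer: $14249$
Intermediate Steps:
$G = 618$ ($G = 647 - 29 = 618$)
$\left(G + 4764\right) + 8867 = \left(618 + 4764\right) + 8867 = 5382 + 8867 = 14249$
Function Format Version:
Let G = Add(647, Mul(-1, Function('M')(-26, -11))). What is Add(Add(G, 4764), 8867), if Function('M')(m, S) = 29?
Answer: 14249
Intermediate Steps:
G = 618 (G = Add(647, Mul(-1, 29)) = Add(647, -29) = 618)
Add(Add(G, 4764), 8867) = Add(Add(618, 4764), 8867) = Add(5382, 8867) = 14249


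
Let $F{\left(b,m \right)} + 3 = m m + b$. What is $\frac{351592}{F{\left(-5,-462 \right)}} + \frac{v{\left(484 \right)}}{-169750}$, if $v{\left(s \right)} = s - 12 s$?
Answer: $\frac{7602384408}{4528845125} \approx 1.6787$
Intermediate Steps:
$F{\left(b,m \right)} = -3 + b + m^{2}$ ($F{\left(b,m \right)} = -3 + \left(m m + b\right) = -3 + \left(m^{2} + b\right) = -3 + \left(b + m^{2}\right) = -3 + b + m^{2}$)
$v{\left(s \right)} = - 11 s$
$\frac{351592}{F{\left(-5,-462 \right)}} + \frac{v{\left(484 \right)}}{-169750} = \frac{351592}{-3 - 5 + \left(-462\right)^{2}} + \frac{\left(-11\right) 484}{-169750} = \frac{351592}{-3 - 5 + 213444} - - \frac{2662}{84875} = \frac{351592}{213436} + \frac{2662}{84875} = 351592 \cdot \frac{1}{213436} + \frac{2662}{84875} = \frac{87898}{53359} + \frac{2662}{84875} = \frac{7602384408}{4528845125}$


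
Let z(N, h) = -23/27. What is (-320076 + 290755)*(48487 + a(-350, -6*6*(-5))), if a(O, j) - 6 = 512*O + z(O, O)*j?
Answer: 11510867501/3 ≈ 3.8370e+9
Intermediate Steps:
z(N, h) = -23/27 (z(N, h) = -23*1/27 = -23/27)
a(O, j) = 6 + 512*O - 23*j/27 (a(O, j) = 6 + (512*O - 23*j/27) = 6 + 512*O - 23*j/27)
(-320076 + 290755)*(48487 + a(-350, -6*6*(-5))) = (-320076 + 290755)*(48487 + (6 + 512*(-350) - 23*(-6*6)*(-5)/27)) = -29321*(48487 + (6 - 179200 - (-92)*(-5)/3)) = -29321*(48487 + (6 - 179200 - 23/27*180)) = -29321*(48487 + (6 - 179200 - 460/3)) = -29321*(48487 - 538042/3) = -29321*(-392581/3) = 11510867501/3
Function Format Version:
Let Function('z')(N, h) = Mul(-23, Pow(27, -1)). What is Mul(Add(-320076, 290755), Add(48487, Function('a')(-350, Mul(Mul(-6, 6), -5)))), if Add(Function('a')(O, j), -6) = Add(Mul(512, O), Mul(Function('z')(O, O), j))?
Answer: Rational(11510867501, 3) ≈ 3.8370e+9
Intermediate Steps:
Function('z')(N, h) = Rational(-23, 27) (Function('z')(N, h) = Mul(-23, Rational(1, 27)) = Rational(-23, 27))
Function('a')(O, j) = Add(6, Mul(512, O), Mul(Rational(-23, 27), j)) (Function('a')(O, j) = Add(6, Add(Mul(512, O), Mul(Rational(-23, 27), j))) = Add(6, Mul(512, O), Mul(Rational(-23, 27), j)))
Mul(Add(-320076, 290755), Add(48487, Function('a')(-350, Mul(Mul(-6, 6), -5)))) = Mul(Add(-320076, 290755), Add(48487, Add(6, Mul(512, -350), Mul(Rational(-23, 27), Mul(Mul(-6, 6), -5))))) = Mul(-29321, Add(48487, Add(6, -179200, Mul(Rational(-23, 27), Mul(-36, -5))))) = Mul(-29321, Add(48487, Add(6, -179200, Mul(Rational(-23, 27), 180)))) = Mul(-29321, Add(48487, Add(6, -179200, Rational(-460, 3)))) = Mul(-29321, Add(48487, Rational(-538042, 3))) = Mul(-29321, Rational(-392581, 3)) = Rational(11510867501, 3)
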